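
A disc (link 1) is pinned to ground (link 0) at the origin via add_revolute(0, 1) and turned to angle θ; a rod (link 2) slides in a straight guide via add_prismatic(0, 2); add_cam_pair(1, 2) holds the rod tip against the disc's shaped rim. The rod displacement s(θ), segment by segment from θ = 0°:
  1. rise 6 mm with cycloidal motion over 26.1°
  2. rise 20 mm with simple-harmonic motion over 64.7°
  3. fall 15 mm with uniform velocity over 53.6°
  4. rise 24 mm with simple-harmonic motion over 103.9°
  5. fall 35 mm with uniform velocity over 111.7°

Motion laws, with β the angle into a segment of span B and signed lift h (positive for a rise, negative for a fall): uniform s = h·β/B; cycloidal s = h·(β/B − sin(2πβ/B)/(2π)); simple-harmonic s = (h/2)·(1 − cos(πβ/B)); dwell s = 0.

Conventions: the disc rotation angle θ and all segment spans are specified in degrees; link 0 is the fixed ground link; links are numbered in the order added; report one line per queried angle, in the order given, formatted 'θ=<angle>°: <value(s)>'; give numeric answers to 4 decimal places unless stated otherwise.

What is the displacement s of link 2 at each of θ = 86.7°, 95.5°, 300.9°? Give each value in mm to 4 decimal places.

segment 1 (0° to 26.1°, cycloidal, h = 6) is passed completely: s = 0.0000 + (6) = 6.0000
θ = 86.7° falls in segment 2 (26.1° to 90.8°, simple-harmonic, h = 20): β = 86.7 − 26.1 = 60.6°, B = 64.7°; Δs = 20/2·(1 − cos(π·0.9366)) = 19.8025; s = 6.0000 + 19.8025 = 25.8025
segment 2 (26.1° to 90.8°, simple-harmonic, h = 20) is passed completely: s = 6.0000 + (20) = 26.0000
θ = 95.5° falls in segment 3 (90.8° to 144.4°, uniform, h = -15): β = 95.5 − 90.8 = 4.7°, B = 53.6°; Δs = -15·4.7/53.6 = -1.3153; s = 26.0000 − 1.3153 = 24.6847
segment 3 (90.8° to 144.4°, uniform, h = -15) is passed completely: s = 26.0000 + (-15) = 11.0000
segment 4 (144.4° to 248.3°, simple-harmonic, h = 24) is passed completely: s = 11.0000 + (24) = 35.0000
θ = 300.9° falls in segment 5 (248.3° to 360°, uniform, h = -35): β = 300.9 − 248.3 = 52.6°, B = 111.7°; Δs = -35·52.6/111.7 = -16.4816; s = 35.0000 − 16.4816 = 18.5184

θ=86.7°: 25.8025
θ=95.5°: 24.6847
θ=300.9°: 18.5184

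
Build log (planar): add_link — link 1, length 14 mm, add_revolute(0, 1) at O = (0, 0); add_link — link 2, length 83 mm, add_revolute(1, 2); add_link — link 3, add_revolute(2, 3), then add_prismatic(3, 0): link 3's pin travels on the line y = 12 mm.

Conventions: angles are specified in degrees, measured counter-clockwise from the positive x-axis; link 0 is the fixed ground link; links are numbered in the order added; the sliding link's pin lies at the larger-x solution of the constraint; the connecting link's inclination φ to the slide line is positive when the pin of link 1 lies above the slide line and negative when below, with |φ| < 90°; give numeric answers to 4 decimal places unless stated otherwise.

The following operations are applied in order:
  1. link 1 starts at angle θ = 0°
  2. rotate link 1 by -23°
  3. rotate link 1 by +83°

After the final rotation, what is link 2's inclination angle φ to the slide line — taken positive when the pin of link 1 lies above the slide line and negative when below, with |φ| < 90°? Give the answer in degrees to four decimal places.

geometry: r = 14 mm, L = 83 mm, e = 12 mm; θ starts at 0°
rotate link 1 by -23°: θ ← 0° -23° = -23°
rotate link 1 by +83°: θ ← -23° +83° = 60°
h = r sin θ − e = 12.124356 − 12 = 0.124356
sin φ = h / L = 0.124356 / 83 = 0.00149826
φ = arcsin(0.00149826) = 0.085844°

0.0858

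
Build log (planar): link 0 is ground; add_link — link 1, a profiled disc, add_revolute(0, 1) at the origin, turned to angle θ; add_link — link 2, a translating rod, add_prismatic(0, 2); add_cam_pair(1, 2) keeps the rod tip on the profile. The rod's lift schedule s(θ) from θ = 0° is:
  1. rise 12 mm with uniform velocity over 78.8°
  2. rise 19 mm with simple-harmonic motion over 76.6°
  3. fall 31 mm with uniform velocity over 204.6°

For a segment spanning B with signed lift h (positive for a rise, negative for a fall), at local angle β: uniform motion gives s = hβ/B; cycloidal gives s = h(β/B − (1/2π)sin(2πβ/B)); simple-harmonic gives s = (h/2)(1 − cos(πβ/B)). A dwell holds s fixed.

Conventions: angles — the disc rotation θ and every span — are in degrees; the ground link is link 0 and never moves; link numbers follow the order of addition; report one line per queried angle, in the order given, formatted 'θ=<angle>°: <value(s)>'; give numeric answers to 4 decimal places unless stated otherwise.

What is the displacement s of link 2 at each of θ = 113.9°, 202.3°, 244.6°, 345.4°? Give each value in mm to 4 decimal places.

seg 1 [0°–78.8°] uniform, h=12: full span → s += 12 → s = 12.0000
seg 2 [78.8°–155.4°] simple-harmonic, h=19: θ=113.9° here. β=35.1, B=76.6. 19/2·(1 − cos(π·0.4582)) = 8.2568 → s = 20.2568
seg 2 [78.8°–155.4°] simple-harmonic, h=19: full span → s += 19 → s = 31.0000
seg 3 [155.4°–360°] uniform, h=-31: θ=202.3° here. β=46.9, B=204.6. -31·46.9/204.6 = -7.1061 → s = 23.8939
seg 3 [155.4°–360°] uniform, h=-31: θ=244.6° here. β=89.2, B=204.6. -31·89.2/204.6 = -13.5152 → s = 17.4848
seg 3 [155.4°–360°] uniform, h=-31: θ=345.4° here. β=190, B=204.6. -31·190/204.6 = -28.7879 → s = 2.2121

θ=113.9°: 20.2568
θ=202.3°: 23.8939
θ=244.6°: 17.4848
θ=345.4°: 2.2121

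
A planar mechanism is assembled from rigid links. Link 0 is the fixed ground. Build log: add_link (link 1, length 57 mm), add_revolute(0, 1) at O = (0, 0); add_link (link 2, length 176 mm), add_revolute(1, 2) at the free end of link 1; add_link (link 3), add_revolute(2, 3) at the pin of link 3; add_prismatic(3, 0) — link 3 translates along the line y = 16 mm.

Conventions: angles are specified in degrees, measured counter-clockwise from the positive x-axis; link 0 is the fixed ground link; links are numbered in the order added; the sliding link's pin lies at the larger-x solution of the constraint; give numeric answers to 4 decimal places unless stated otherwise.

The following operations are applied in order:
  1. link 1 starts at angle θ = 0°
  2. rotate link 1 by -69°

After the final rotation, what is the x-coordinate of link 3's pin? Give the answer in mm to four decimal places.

geometry: r = 57 mm, L = 176 mm, e = 16 mm; θ starts at 0°
rotate link 1 by -69°: θ ← 0° -69° = -69°
crank pin P = (r cos θ, r sin θ) = (20.426973, -53.214084)
h = r sin θ − e = -53.214084 − 16 = -69.214084
x = r cos θ + √(L² − h²) = 20.426973 + 161.819067 = 182.246040

182.2460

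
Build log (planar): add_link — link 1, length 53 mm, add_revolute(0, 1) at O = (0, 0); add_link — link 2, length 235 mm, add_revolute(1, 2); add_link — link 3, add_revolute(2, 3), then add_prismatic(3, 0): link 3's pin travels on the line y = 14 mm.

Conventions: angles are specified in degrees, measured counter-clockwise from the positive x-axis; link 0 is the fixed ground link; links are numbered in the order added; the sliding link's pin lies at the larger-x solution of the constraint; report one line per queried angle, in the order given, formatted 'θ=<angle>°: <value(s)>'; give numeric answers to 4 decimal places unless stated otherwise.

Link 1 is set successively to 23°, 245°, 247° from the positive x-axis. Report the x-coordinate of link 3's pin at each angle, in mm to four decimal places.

geometry: r = 53 mm, L = 235 mm, e = 14 mm
θ=23°: crank pin P = (r cos θ, r sin θ) = (48.786757, 20.708750)
θ=23°: h = r sin θ − e = 20.708750 − 14 = 6.708750
θ=23°: x = r cos θ + √(L² − h²) = 48.786757 + 234.904220 = 283.690977
θ=245°: crank pin P = (r cos θ, r sin θ) = (-22.398768, -48.034313)
θ=245°: h = r sin θ − e = -48.034313 − 14 = -62.034313
θ=245°: x = r cos θ + √(L² − h²) = -22.398768 + 226.664386 = 204.265618
θ=247°: crank pin P = (r cos θ, r sin θ) = (-20.708750, -48.786757)
θ=247°: h = r sin θ − e = -48.786757 − 14 = -62.786757
θ=247°: x = r cos θ + √(L² − h²) = -20.708750 + 226.457111 = 205.748361

θ=23°: 283.6910
θ=245°: 204.2656
θ=247°: 205.7484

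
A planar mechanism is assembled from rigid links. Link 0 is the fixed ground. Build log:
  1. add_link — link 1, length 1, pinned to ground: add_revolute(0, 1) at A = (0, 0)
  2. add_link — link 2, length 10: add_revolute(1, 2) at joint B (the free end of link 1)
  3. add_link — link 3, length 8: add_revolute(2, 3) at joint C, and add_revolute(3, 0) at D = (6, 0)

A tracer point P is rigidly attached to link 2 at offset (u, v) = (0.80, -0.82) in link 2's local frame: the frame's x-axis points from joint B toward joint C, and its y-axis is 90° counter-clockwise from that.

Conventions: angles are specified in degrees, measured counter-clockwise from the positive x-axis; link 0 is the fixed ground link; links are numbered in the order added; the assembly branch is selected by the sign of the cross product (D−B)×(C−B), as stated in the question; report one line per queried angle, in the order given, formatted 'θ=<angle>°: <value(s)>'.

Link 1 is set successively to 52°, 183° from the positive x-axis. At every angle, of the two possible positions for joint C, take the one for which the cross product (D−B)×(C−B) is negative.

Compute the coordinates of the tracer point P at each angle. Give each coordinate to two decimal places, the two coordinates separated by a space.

A=(0,0), D=(6.00,0)
θ=52°: B = A + 1.00·(cos52°, sin52°) = (0.6157, 0.7880)
θ=52°: |BD| = 5.4417
θ=52°: circle(B,10.00) ∩ circle(D,8.00): a=6.0286, h=7.9784
θ=52°:   candidates: C₊=(7.7361,7.8093) cross=43.416; C₋=(5.4254,-7.9793) cross=-43.416
θ=52°:   branch - wants cross < 0 → take C=(5.4254,-7.9793) (cross=-43.416)
θ=52°: ex = (C−B)/|BC| = (0.4810,-0.8767); ey = (0.8767,0.4810)
θ=52°: P = B + 0.80·ex + -0.82·ey = (0.2815,-0.3078)
θ=183°: B = A + 1.00·(cos183°, sin183°) = (-0.9986, -0.0523)
θ=183°: |BD| = 6.9988
θ=183°: circle(B,10.00) ∩ circle(D,8.00): a=6.0713, h=7.9460
θ=183°:   candidates: C₊=(5.0131,7.9389) cross=55.613; C₋=(5.1319,-7.9528) cross=-55.613
θ=183°:   branch - wants cross < 0 → take C=(5.1319,-7.9528) (cross=-55.613)
θ=183°: ex = (C−B)/|BC| = (0.6131,-0.7900); ey = (0.7900,0.6131)
θ=183°: P = B + 0.80·ex + -0.82·ey = (-1.1560,-1.1871)

θ=52°: 0.28 -0.31
θ=183°: -1.16 -1.19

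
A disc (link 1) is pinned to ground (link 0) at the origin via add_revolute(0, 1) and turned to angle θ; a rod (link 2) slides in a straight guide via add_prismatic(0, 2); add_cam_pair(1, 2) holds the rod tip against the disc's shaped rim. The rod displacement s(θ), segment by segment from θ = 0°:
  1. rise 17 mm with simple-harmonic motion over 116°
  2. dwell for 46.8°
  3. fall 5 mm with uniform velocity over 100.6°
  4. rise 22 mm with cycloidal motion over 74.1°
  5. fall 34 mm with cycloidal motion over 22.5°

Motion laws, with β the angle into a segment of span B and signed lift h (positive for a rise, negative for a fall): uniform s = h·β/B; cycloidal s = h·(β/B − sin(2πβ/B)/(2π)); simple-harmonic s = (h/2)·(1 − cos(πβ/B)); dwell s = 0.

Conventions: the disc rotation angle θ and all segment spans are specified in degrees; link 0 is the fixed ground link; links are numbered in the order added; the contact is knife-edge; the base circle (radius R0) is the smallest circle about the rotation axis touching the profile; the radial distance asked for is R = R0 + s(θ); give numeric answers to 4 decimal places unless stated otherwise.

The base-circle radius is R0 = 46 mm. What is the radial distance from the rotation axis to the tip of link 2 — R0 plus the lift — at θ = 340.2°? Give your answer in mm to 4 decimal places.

segment 1 (0° to 116°, simple-harmonic, h = 17) is passed completely: s = 0.0000 + (17) = 17.0000
segment 2 (116° to 162.8°, dwell): s unchanged at 17.0000
segment 3 (162.8° to 263.4°, uniform, h = -5) is passed completely: s = 17.0000 + (-5) = 12.0000
segment 4 (263.4° to 337.5°, cycloidal, h = 22) is passed completely: s = 12.0000 + (22) = 34.0000
θ = 340.2° falls in segment 5 (337.5° to 360°, cycloidal, h = -34): β = 340.2 − 337.5 = 2.7°, B = 22.5°; Δs = -34·(0.1200 − sin(2π·0.1200)/(2π)) = -0.3757; s = 34.0000 − 0.3757 = 33.6243
R = R0 + s = 46 + 33.6243 = 79.6243

79.6243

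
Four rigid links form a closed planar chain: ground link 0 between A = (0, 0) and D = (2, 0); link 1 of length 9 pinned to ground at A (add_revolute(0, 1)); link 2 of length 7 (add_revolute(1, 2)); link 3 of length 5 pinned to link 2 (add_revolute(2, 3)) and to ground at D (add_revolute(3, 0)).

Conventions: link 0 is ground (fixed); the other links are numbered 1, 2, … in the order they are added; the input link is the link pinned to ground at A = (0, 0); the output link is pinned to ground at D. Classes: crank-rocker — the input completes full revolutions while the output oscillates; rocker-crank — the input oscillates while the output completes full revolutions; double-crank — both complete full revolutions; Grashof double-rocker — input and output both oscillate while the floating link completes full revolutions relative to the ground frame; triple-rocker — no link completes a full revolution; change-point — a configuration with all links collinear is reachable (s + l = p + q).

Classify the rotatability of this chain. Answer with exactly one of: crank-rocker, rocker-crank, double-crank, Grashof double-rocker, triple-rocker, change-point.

lengths: ground=2, input=9, coupler=7, output=5
sorted: s=2 (shortest), l=9 (longest), p+q=12
s + l = 11 vs p + q = 12
s + l < p + q (Grashof) with shortest = ground link → double-crank

double-crank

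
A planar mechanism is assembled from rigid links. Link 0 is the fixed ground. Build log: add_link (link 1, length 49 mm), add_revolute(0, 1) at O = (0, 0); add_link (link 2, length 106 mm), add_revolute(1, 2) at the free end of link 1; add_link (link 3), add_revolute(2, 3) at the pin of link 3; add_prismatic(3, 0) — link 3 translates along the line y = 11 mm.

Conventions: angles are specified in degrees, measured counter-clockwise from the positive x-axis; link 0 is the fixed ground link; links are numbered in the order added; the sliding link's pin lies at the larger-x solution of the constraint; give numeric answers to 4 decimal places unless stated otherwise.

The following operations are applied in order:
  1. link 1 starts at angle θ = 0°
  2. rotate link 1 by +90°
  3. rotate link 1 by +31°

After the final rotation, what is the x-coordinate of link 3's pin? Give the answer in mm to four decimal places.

geometry: r = 49 mm, L = 106 mm, e = 11 mm; θ starts at 0°
rotate link 1 by +90°: θ ← 0° +90° = 90°
rotate link 1 by +31°: θ ← 90° +31° = 121°
crank pin P = (r cos θ, r sin θ) = (-25.236866, 42.001198)
h = r sin θ − e = 42.001198 − 11 = 31.001198
x = r cos θ + √(L² − h²) = -25.236866 + 101.365308 = 76.128443

76.1284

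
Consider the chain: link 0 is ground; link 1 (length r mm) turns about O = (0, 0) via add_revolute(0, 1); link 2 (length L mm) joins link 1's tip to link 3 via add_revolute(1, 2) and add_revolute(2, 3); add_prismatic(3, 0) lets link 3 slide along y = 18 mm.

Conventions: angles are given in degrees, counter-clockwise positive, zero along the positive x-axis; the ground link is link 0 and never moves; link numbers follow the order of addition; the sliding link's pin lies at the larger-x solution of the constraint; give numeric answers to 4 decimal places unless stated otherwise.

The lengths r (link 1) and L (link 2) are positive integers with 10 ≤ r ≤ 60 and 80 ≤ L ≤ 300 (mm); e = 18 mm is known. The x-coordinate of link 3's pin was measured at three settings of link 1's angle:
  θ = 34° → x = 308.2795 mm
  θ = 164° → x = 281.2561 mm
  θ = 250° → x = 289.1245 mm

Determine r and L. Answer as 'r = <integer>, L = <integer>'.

constraint per measurement: (x − r cos θ)² + (r sin θ − e)² = L²
subtracting the θ₁ and θ₂ equations cancels the r² and L² terms:
r = (x₁² − x₂²) / (2[(x₁cos θ₁ + e sin θ₁) − (x₂cos θ₂ + e sin θ₂)]) = 15.0001 → r = 15
L² = (x₁ − r cos θ₁)² + (r sin θ₁ − e)² = 87616.0273 → L = 296.0000 → L = 296
check at θ₃=250°: x = 289.1245 (printed 289.1245) ✓

r = 15, L = 296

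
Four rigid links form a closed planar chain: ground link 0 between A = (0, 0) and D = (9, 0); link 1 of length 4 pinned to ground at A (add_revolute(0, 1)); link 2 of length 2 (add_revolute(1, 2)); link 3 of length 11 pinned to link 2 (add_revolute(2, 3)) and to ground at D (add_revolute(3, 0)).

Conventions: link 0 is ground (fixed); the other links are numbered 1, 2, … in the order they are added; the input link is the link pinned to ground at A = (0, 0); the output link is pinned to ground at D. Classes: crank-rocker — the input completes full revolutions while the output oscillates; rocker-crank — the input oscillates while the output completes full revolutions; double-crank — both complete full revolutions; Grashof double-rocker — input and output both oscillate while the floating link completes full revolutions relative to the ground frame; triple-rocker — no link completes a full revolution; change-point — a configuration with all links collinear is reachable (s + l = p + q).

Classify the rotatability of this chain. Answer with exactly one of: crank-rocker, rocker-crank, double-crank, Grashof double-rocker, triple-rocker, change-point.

lengths: ground=9, input=4, coupler=2, output=11
sorted: s=2 (shortest), l=11 (longest), p+q=13
s + l = 13 vs p + q = 13
s + l = p + q → change-point (collinear configuration reachable)

change-point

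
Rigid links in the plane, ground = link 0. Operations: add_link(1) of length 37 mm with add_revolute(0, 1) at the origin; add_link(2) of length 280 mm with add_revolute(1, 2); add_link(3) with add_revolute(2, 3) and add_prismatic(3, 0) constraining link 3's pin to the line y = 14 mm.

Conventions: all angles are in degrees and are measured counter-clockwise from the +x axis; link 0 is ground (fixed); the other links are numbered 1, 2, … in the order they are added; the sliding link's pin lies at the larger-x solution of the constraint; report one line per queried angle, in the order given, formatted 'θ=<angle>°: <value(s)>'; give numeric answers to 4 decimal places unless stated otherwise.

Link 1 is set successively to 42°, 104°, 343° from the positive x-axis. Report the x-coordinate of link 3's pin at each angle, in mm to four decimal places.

geometry: r = 37 mm, L = 280 mm, e = 14 mm
θ=42°: crank pin P = (r cos θ, r sin θ) = (27.496359, 24.757832)
θ=42°: h = r sin θ − e = 24.757832 − 14 = 10.757832
θ=42°: x = r cos θ + √(L² − h²) = 27.496359 + 279.793261 = 307.289620
θ=104°: crank pin P = (r cos θ, r sin θ) = (-8.951110, 35.900942)
θ=104°: h = r sin θ − e = 35.900942 − 14 = 21.900942
θ=104°: x = r cos θ + √(L² − h²) = -8.951110 + 279.142166 = 270.191056
θ=343°: crank pin P = (r cos θ, r sin θ) = (35.383276, -10.817753)
θ=343°: h = r sin θ − e = -10.817753 − 14 = -24.817753
θ=343°: x = r cos θ + √(L² − h²) = 35.383276 + 278.897973 = 314.281249

θ=42°: 307.2896
θ=104°: 270.1911
θ=343°: 314.2812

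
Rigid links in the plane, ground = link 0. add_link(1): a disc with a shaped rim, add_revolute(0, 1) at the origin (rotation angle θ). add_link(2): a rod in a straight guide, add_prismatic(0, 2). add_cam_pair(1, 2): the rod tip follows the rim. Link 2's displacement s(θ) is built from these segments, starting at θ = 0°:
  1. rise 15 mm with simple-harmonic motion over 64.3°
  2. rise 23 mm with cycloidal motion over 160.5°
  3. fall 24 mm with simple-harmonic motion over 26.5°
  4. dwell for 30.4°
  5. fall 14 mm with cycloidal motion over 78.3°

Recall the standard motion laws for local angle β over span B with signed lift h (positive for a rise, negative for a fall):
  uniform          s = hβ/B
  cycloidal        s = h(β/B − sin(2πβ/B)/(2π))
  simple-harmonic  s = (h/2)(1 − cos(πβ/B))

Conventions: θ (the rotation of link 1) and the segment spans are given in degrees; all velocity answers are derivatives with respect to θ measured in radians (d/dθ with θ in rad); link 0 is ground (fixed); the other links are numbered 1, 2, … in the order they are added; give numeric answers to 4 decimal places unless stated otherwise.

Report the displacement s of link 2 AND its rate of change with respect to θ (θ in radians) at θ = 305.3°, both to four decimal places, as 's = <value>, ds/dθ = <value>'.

segment 1 (0° to 64.3°, simple-harmonic, h = 15) is passed completely: s = 0.0000 + (15) = 15.0000
segment 2 (64.3° to 224.8°, cycloidal, h = 23) is passed completely: s = 15.0000 + (23) = 38.0000
segment 3 (224.8° to 251.3°, simple-harmonic, h = -24) is passed completely: s = 38.0000 + (-24) = 14.0000
segment 4 (251.3° to 281.7°, dwell): s unchanged at 14.0000
θ = 305.3° falls in segment 5 (281.7° to 360°, cycloidal, h = -14): β = 305.3 − 281.7 = 23.6°, B = 78.3°; Δs = -14·(0.3014 − sin(2π·0.3014)/(2π)) = -2.1067; s = 14.0000 − 2.1067 = 11.8933
velocity in seg [281.7°–360°] (cycloidal), θ in radians: β = 23.6° = 0.4119 rad, B = 78.3° = 1.3666 rad; ds/dθ = (h/B)(1 − cos(2πβ/B)) = ((-14)/1.3666)(1 − cos(2π·0.3014)) = -13.496044 mm/rad

s = 11.8933, ds/dθ = -13.4960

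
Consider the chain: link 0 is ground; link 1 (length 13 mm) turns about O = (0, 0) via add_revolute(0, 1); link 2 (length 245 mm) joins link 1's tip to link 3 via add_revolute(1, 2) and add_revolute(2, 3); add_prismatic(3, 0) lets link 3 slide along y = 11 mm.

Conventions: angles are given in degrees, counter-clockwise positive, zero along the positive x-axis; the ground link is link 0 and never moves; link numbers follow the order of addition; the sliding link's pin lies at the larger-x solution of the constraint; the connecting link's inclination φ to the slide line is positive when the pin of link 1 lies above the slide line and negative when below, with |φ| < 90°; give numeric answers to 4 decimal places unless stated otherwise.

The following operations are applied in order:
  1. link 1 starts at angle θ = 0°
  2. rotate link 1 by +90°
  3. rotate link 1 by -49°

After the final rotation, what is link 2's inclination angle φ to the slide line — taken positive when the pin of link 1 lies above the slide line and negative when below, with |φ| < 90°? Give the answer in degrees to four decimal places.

geometry: r = 13 mm, L = 245 mm, e = 11 mm; θ starts at 0°
rotate link 1 by +90°: θ ← 0° +90° = 90°
rotate link 1 by -49°: θ ← 90° -49° = 41°
h = r sin θ − e = 8.528767 − 11 = -2.471233
sin φ = h / L = -2.471233 / 245 = -0.01008666
φ = arcsin(-0.01008666) = -0.577933°

-0.5779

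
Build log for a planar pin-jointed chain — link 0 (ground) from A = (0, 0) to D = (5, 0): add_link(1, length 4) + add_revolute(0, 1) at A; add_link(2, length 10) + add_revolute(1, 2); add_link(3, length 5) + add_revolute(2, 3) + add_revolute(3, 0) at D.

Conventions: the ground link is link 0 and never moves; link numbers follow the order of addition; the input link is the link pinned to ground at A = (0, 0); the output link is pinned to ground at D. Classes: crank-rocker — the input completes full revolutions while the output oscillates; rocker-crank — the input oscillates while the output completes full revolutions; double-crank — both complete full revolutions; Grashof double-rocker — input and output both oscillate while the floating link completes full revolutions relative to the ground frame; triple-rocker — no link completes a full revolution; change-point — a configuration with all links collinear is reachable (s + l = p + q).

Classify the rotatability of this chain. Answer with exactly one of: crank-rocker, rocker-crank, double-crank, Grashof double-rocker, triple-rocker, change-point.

lengths: ground=5, input=4, coupler=10, output=5
sorted: s=4 (shortest), l=10 (longest), p+q=10
s + l = 14 vs p + q = 10
s + l > p + q → non-Grashof → no link fully rotates → triple-rocker

triple-rocker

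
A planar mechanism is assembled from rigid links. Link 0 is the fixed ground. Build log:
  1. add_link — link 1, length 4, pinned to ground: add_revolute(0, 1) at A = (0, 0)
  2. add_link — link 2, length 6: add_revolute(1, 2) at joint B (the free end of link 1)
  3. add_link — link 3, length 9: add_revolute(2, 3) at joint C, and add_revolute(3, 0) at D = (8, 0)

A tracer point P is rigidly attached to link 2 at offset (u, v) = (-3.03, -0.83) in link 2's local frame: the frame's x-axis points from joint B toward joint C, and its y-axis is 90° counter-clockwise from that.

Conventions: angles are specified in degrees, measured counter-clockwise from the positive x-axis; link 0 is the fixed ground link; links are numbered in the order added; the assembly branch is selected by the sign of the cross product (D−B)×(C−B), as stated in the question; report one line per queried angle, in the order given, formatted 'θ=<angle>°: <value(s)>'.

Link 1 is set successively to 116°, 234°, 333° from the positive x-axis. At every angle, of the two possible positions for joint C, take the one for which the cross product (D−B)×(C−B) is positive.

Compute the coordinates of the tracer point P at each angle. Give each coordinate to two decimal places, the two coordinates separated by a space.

A=(0,0), D=(8.00,0)
θ=116°: B = A + 4.00·(cos116°, sin116°) = (-1.7535, 3.5952)
θ=116°: |BD| = 10.3950
θ=116°: circle(B,6.00) ∩ circle(D,9.00): a=3.0330, h=5.1770
θ=116°:   candidates: C₊=(2.8828,7.4037) cross=53.814; C₋=(-0.6982,-2.3113) cross=-53.814
θ=116°:   branch + wants cross > 0 → take C=(2.8828,7.4037) (cross=53.814)
θ=116°: ex = (C−B)/|BC| = (0.7727,0.6348); ey = (-0.6348,0.7727)
θ=116°: P = B + -3.03·ex + -0.83·ey = (-3.5680,1.0305)
θ=234°: B = A + 4.00·(cos234°, sin234°) = (-2.3511, -3.2361)
θ=234°: |BD| = 10.8452
θ=234°: circle(B,6.00) ∩ circle(D,9.00): a=3.3479, h=4.9791
θ=234°:   candidates: C₊=(-0.6414,2.5152) cross=53.999; C₋=(2.3300,-6.9893) cross=-53.999
θ=234°:   branch + wants cross > 0 → take C=(-0.6414,2.5152) (cross=53.999)
θ=234°: ex = (C−B)/|BC| = (0.2850,0.9585); ey = (-0.9585,0.2850)
θ=234°: P = B + -3.03·ex + -0.83·ey = (-2.4190,-6.3770)
θ=333°: B = A + 4.00·(cos333°, sin333°) = (3.5640, -1.8160)
θ=333°: |BD| = 4.7933
θ=333°: circle(B,6.00) ∩ circle(D,9.00): a=-2.2974, h=5.5427
θ=333°:   candidates: C₊=(-0.6620,2.4432) cross=26.568; C₋=(3.5378,-7.8159) cross=-26.568
θ=333°:   branch + wants cross > 0 → take C=(-0.6620,2.4432) (cross=26.568)
θ=333°: ex = (C−B)/|BC| = (-0.7043,0.7099); ey = (-0.7099,-0.7043)
θ=333°: P = B + -3.03·ex + -0.83·ey = (6.2874,-3.3822)

θ=116°: -3.57 1.03
θ=234°: -2.42 -6.38
θ=333°: 6.29 -3.38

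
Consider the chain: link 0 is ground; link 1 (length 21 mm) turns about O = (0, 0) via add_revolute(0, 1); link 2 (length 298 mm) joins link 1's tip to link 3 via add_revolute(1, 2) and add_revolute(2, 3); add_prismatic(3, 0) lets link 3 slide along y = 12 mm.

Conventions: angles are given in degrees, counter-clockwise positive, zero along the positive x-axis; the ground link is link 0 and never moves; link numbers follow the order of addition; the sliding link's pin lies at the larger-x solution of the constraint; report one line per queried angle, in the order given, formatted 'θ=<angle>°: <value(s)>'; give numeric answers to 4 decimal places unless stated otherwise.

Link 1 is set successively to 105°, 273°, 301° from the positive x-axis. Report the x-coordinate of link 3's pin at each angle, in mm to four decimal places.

geometry: r = 21 mm, L = 298 mm, e = 12 mm
θ=105°: crank pin P = (r cos θ, r sin θ) = (-5.435200, 20.284442)
θ=105°: h = r sin θ − e = 20.284442 − 12 = 8.284442
θ=105°: x = r cos θ + √(L² − h²) = -5.435200 + 297.884823 = 292.449623
θ=273°: crank pin P = (r cos θ, r sin θ) = (1.099055, -20.971220)
θ=273°: h = r sin θ − e = -20.971220 − 12 = -32.971220
θ=273°: x = r cos θ + √(L² − h²) = 1.099055 + 296.170388 = 297.269443
θ=301°: crank pin P = (r cos θ, r sin θ) = (10.815800, -18.000513)
θ=301°: h = r sin θ − e = -18.000513 − 12 = -30.000513
θ=301°: x = r cos θ + √(L² − h²) = 10.815800 + 296.486035 = 307.301835

θ=105°: 292.4496
θ=273°: 297.2694
θ=301°: 307.3018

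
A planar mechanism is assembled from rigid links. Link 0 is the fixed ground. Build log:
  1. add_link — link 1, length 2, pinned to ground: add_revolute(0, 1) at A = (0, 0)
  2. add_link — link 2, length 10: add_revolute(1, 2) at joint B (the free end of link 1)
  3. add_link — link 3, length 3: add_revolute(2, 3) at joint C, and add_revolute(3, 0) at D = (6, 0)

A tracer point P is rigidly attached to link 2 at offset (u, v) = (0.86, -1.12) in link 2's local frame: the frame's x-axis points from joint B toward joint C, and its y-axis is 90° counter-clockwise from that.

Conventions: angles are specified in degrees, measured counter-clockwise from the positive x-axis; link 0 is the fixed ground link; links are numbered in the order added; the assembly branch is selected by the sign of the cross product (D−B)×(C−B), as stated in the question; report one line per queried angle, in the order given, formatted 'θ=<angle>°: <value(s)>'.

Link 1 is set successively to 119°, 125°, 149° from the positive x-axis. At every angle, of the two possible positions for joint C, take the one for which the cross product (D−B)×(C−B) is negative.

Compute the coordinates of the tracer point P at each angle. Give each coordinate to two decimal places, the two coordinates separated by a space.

A=(0,0), D=(6.00,0)
θ=119°: B = A + 2.00·(cos119°, sin119°) = (-0.9696, 1.7492)
θ=119°: |BD| = 7.1858
θ=119°: circle(B,10.00) ∩ circle(D,3.00): a=9.9248, h=1.2237
θ=119°:   candidates: C₊=(8.9546,0.5202) cross=8.794; C₋=(8.3588,-1.8537) cross=-8.794
θ=119°:   branch - wants cross < 0 → take C=(8.3588,-1.8537) (cross=-8.794)
θ=119°: ex = (C−B)/|BC| = (0.9328,-0.3603); ey = (0.3603,0.9328)
θ=119°: P = B + 0.86·ex + -1.12·ey = (-0.5709,0.3946)
θ=125°: B = A + 2.00·(cos125°, sin125°) = (-1.1472, 1.6383)
θ=125°: |BD| = 7.3325
θ=125°: circle(B,10.00) ∩ circle(D,3.00): a=9.8715, h=1.5980
θ=125°:   candidates: C₊=(8.8318,0.9903) cross=11.717; C₋=(8.1177,-2.1249) cross=-11.717
θ=125°:   branch - wants cross < 0 → take C=(8.1177,-2.1249) (cross=-11.717)
θ=125°: ex = (C−B)/|BC| = (0.9265,-0.3763); ey = (0.3763,0.9265)
θ=125°: P = B + 0.86·ex + -1.12·ey = (-0.7718,0.2770)
θ=149°: B = A + 2.00·(cos149°, sin149°) = (-1.7143, 1.0301)
θ=149°: |BD| = 7.7828
θ=149°: circle(B,10.00) ∩ circle(D,3.00): a=9.7376, h=2.2757
θ=149°:   candidates: C₊=(8.2388,1.9969) cross=17.711; C₋=(7.6364,-2.5144) cross=-17.711
θ=149°:   branch - wants cross < 0 → take C=(7.6364,-2.5144) (cross=-17.711)
θ=149°: ex = (C−B)/|BC| = (0.9351,-0.3544); ey = (0.3544,0.9351)
θ=149°: P = B + 0.86·ex + -1.12·ey = (-1.3071,-0.3220)

θ=119°: -0.57 0.39
θ=125°: -0.77 0.28
θ=149°: -1.31 -0.32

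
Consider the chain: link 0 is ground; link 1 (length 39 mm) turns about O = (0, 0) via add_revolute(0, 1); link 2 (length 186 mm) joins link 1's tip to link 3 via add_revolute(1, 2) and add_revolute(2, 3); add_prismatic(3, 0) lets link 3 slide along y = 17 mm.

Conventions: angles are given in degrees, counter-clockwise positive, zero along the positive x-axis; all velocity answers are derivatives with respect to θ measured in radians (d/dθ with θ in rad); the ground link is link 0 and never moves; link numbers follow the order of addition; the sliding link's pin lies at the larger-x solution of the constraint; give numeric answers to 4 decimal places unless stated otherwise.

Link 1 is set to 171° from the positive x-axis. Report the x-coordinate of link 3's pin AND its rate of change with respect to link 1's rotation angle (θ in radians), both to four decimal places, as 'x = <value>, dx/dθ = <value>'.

geometry: r = 39 mm, L = 186 mm, e = 17 mm
crank pin P = (r cos θ, r sin θ) = (-38.519845, 6.100944)
h = r sin θ − e = 6.100944 − 17 = -10.899056
x = r cos θ + √(L² − h²) = -38.519845 + 185.680399 = 147.160554
dx/dθ = −r sin θ − h·r cos θ/√(L² − h²) (θ in radians; h = -10.899056) = -8.361979

x = 147.1606, dx/dθ = -8.3620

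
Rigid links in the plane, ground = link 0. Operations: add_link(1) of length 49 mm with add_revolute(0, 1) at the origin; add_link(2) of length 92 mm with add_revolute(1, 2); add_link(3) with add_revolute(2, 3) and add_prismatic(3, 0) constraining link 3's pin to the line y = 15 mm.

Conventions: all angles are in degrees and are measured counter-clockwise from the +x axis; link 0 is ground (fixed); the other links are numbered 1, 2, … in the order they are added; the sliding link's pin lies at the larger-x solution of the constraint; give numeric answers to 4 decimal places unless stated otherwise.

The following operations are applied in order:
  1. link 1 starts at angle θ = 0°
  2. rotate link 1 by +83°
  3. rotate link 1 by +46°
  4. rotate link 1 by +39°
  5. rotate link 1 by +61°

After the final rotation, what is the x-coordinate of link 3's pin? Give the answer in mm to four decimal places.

geometry: r = 49 mm, L = 92 mm, e = 15 mm; θ starts at 0°
rotate link 1 by +83°: θ ← 0° +83° = 83°
rotate link 1 by +46°: θ ← 83° +46° = 129°
rotate link 1 by +39°: θ ← 129° +39° = 168°
rotate link 1 by +61°: θ ← 168° +61° = 229°
crank pin P = (r cos θ, r sin θ) = (-32.146892, -36.980769)
h = r sin θ − e = -36.980769 − 15 = -51.980769
x = r cos θ + √(L² − h²) = -32.146892 + 75.907836 = 43.760944

43.7609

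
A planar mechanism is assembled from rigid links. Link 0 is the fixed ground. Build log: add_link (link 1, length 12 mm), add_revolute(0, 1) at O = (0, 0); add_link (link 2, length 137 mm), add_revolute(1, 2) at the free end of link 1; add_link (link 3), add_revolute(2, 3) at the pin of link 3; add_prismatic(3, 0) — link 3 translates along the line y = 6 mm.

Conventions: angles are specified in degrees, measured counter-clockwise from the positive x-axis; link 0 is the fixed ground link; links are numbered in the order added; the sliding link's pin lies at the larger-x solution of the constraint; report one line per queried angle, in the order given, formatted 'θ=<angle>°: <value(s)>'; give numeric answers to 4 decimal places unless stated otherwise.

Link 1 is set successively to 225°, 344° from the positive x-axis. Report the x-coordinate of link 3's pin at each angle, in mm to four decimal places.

geometry: r = 12 mm, L = 137 mm, e = 6 mm
θ=225°: crank pin P = (r cos θ, r sin θ) = (-8.485281, -8.485281)
θ=225°: h = r sin θ − e = -8.485281 − 6 = -14.485281
θ=225°: x = r cos θ + √(L² − h²) = -8.485281 + 136.232069 = 127.746788
θ=344°: crank pin P = (r cos θ, r sin θ) = (11.535140, -3.307648)
θ=344°: h = r sin θ − e = -3.307648 − 6 = -9.307648
θ=344°: x = r cos θ + √(L² − h²) = 11.535140 + 136.683458 = 148.218598

θ=225°: 127.7468
θ=344°: 148.2186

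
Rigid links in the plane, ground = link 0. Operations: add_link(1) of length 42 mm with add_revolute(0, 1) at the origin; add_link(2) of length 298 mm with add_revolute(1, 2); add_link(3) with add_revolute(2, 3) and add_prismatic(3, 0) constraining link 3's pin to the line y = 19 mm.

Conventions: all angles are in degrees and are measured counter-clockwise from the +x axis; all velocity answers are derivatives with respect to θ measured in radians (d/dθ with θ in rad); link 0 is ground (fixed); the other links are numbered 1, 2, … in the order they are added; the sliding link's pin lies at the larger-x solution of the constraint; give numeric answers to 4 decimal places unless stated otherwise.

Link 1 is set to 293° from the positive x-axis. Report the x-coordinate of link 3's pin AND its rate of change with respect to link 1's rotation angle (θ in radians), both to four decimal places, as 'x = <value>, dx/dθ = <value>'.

geometry: r = 42 mm, L = 298 mm, e = 19 mm
crank pin P = (r cos θ, r sin θ) = (16.410707, -38.661204)
h = r sin θ − e = -38.661204 − 19 = -57.661204
x = r cos θ + √(L² − h²) = 16.410707 + 292.368236 = 308.778944
dx/dθ = −r sin θ − h·r cos θ/√(L² − h²) (θ in radians; h = -57.661204) = 41.897743

x = 308.7789, dx/dθ = 41.8977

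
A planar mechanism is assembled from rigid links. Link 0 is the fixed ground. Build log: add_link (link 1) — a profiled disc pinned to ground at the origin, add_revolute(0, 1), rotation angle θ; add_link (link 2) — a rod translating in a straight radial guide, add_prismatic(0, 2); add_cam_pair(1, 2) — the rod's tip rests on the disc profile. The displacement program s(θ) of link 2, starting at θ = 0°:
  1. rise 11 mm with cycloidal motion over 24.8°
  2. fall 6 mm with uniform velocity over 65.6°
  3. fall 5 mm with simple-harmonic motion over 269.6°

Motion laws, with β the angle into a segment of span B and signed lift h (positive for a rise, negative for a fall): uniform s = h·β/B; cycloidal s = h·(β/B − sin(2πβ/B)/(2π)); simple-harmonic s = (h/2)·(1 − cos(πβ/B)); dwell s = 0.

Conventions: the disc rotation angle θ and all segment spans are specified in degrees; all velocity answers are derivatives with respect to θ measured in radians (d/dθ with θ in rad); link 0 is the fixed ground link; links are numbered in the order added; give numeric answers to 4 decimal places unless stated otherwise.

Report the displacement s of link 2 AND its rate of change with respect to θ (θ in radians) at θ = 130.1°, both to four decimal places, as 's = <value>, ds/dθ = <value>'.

seg 1 [0°–24.8°] cycloidal, h=11: full span → s += 11 → s = 11.0000
seg 2 [24.8°–90.4°] uniform, h=-6: full span → s += -6 → s = 5.0000
seg 3 [90.4°–360°] simple-harmonic, h=-5: θ=130.1° here. β=39.7, B=269.6. -5/2·(1 − cos(π·0.1473)) = -0.2628 → s = 4.7372
velocity in seg [90.4°–360°] (simple-harmonic), θ in radians: β = 39.7° = 0.6929 rad, B = 269.6° = 4.7054 rad; ds/dθ = (πh/(2B)) sin(πβ/B) = (π·(-5)/(2·4.7054)) sin(π·0.1473) = -0.744921 mm/rad

s = 4.7372, ds/dθ = -0.7449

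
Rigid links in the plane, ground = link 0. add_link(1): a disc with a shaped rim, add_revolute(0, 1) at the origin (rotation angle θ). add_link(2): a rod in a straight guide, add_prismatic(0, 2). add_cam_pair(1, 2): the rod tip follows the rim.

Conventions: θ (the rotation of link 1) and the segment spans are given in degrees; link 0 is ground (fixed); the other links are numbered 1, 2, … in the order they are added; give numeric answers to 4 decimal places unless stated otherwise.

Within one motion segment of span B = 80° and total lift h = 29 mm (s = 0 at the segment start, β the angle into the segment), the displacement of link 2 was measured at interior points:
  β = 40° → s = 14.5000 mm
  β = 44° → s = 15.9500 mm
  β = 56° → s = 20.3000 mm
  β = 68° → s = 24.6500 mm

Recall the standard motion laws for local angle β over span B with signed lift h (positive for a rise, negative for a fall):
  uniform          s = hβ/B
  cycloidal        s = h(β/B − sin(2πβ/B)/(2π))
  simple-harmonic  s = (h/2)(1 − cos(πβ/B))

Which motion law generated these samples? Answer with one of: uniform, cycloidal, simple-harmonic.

candidates at β/B = r: uniform s = h·r (linear in β); cycloidal s = h·(r − sin(2πr)/(2π)); simple-harmonic s = (h/2)(1 − cos(πr))
β=40°: printed 14.5000 | uniform 14.5000, cycloidal 14.5000, simple-harmonic 14.5000
β=44°: printed 15.9500 | uniform 15.9500, cycloidal 17.3763, simple-harmonic 16.7683
β=56°: printed 20.3000 | uniform 20.3000, cycloidal 24.6896, simple-harmonic 23.0229
β=68°: printed 24.6500 | uniform 24.6500, cycloidal 28.3840, simple-harmonic 27.4196
only one law matches every sample → uniform

uniform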